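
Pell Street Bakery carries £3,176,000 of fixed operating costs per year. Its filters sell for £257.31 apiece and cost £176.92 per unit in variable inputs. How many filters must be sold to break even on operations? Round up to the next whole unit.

39,508 filters

Each unit contributes £257.31 − £176.92 = £80.39.
Break-even volume = fixed costs ÷ CM per unit = £3,176,000 ÷ £80.39 = 39,507.40, so 39,508 filters.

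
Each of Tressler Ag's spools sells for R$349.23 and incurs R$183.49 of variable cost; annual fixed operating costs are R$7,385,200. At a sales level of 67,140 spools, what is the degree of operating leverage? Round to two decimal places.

Contribution at this volume is 67,140 × R$165.74 = R$11,127,783.60.
EBIT = R$11,127,783.60 − R$7,385,200 = R$3,742,583.60.
Degree of operating leverage = R$11,127,783.60 / R$3,742,583.60 = 2.9733.

2.97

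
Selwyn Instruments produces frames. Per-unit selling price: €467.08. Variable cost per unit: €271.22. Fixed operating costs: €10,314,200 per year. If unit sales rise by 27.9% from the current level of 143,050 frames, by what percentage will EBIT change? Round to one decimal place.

+44.2%

At 143,050 units, contribution = 143,050 × €195.86 = €28,017,773.00.
EBIT = €28,017,773.00 − €10,314,200 = €17,703,573.00.
Degree of operating leverage = €28,017,773.00 / €17,703,573.00 = 1.5826.
Operating income changes by 1.5826 × +27.9% = +44.2%.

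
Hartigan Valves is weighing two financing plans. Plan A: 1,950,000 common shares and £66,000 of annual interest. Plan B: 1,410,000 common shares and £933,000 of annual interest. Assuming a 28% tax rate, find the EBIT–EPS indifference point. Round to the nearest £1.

Set EPS_A = EPS_B: (EBIT − £66,000)(1 − 0.28) ÷ 1,950,000 = (EBIT − £933,000)(1 − 0.28) ÷ 1,410,000.
The (1 − t) factor cancels: (EBIT − 66,000) × 1,410,000 = (EBIT − 933,000) × 1,950,000.
EBIT × (1,950,000 − 1,410,000) = 933,000 × 1,950,000 − 66,000 × 1,410,000 = 1,726,290,000,000, so EBIT = 1,726,290,000,000 ÷ 540,000 = 3,196,833.33.

£3,196,833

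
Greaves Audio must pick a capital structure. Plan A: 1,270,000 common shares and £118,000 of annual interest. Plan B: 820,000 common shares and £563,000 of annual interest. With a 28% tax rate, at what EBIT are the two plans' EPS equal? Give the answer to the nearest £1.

Set EPS_A = EPS_B: (EBIT − £118,000)(1 − 0.28) ÷ 1,270,000 = (EBIT − £563,000)(1 − 0.28) ÷ 820,000.
Cancelling (1 − t) and cross-multiplying: 820,000·(EBIT − 118,000) = 1,270,000·(EBIT − 563,000).
Solving, EBIT = (563,000·1,270,000 − 118,000·820,000) / (1,270,000 − 820,000) = 618,250,000,000 / 450,000 = 1,373,888.89.

£1,373,889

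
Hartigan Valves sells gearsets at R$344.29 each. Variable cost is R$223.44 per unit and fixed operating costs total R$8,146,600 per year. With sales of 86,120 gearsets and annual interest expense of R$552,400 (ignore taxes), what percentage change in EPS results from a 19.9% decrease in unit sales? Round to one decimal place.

-121.2%

At 86,120 units, contribution = 86,120 × R$120.85 = R$10,407,602.00.
Subtracting fixed costs: EBIT = R$10,407,602.00 − R$8,146,600 = R$2,261,002.00.
Interest = R$552,400.00, so EBIT − I = R$1,708,602.00.
DCL = total CM / (EBIT − I) = R$10,407,602.00 / R$1,708,602.00 = 6.0913.
%ΔEPS = DCL × %ΔSales = 6.0913 × -19.9% = -121.2%.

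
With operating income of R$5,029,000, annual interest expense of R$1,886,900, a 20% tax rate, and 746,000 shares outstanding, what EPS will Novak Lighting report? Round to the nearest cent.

R$3.37

Pre-tax income = R$5,029,000 − R$1,886,900.00 = R$3,142,100.00.
After tax at 20%: net income = R$3,142,100.00 × 0.80 = R$2,513,680.00.
EPS = R$2,513,680.00 ÷ 746,000 = R$3.37.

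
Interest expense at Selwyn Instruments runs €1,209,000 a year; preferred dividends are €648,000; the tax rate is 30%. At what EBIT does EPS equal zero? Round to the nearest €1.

€2,134,714

Preferred dividends are paid after tax, so their pre-tax equivalent is €648,000 ÷ (1 − 0.30) = €925,714.29.
EPS = 0 when EBIT covers interest plus the pre-tax preferred burden: €1,209,000 + €925,714.29 = €2,134,714.29.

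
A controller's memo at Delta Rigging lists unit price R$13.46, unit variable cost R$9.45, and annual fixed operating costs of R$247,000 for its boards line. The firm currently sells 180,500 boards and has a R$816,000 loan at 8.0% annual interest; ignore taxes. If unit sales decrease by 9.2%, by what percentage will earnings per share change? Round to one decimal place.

-16.2%

Contribution at this volume is 180,500 × R$4.01 = R$723,805.00.
Operating income = contribution − fixed costs = R$723,805.00 − R$247,000 = R$476,805.00.
After interest of R$65,280.00, pre-tax earnings = R$411,525.00.
Degree of combined leverage = contribution ÷ (EBIT − I) = R$723,805.00 ÷ R$411,525.00 = 1.7588.
EPS therefore changes by 1.7588 × (-9.2%) = -16.2%.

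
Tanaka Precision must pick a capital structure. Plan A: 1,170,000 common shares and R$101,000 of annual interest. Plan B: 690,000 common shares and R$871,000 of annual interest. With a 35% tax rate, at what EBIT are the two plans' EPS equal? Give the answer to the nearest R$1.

At indifference, (EBIT − 101,000)(1 − t)/1,170,000 = (EBIT − 871,000)(1 − t)/690,000.
The (1 − t) factor cancels: (EBIT − 101,000) × 690,000 = (EBIT − 871,000) × 1,170,000.
EBIT × (1,170,000 − 690,000) = 871,000 × 1,170,000 − 101,000 × 690,000 = 949,380,000,000, so EBIT = 949,380,000,000 ÷ 480,000 = 1,977,875.00.

R$1,977,875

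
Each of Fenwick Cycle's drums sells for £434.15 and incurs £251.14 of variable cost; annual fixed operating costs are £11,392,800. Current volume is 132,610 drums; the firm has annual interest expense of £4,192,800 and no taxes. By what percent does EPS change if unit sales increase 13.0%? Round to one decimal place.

Total contribution margin = 132,610 × £183.01 = £24,268,956.10.
EBIT = £24,268,956.10 − £11,392,800 = £12,876,156.10.
Interest = £4,192,800.00, so EBIT − I = £8,683,356.10.
DCL = total CM / (EBIT − I) = £24,268,956.10 / £8,683,356.10 = 2.7949.
%ΔEPS = DCL × %ΔSales = 2.7949 × +13.0% = +36.3%.

+36.3%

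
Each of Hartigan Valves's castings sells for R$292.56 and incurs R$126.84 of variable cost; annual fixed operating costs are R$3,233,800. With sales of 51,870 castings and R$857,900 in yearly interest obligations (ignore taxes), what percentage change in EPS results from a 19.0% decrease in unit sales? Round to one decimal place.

Total contribution margin = 51,870 × R$165.72 = R$8,595,896.40.
Subtracting fixed costs: EBIT = R$8,595,896.40 − R$3,233,800 = R$5,362,096.40.
Interest = R$857,900.00, so EBIT − I = R$4,504,196.40.
Degree of combined leverage = contribution ÷ (EBIT − I) = R$8,595,896.40 ÷ R$4,504,196.40 = 1.9084.
%ΔEPS = DCL × %ΔSales = 1.9084 × -19.0% = -36.3%.

-36.3%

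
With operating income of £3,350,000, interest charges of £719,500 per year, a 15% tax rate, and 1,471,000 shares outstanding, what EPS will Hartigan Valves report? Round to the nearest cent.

Pre-tax income = £3,350,000 − £719,500.00 = £2,630,500.00.
Net income = £2,630,500.00 × (1 − 0.15) = £2,235,925.00.
EPS = £2,235,925.00 ÷ 1,471,000 = £1.52.

£1.52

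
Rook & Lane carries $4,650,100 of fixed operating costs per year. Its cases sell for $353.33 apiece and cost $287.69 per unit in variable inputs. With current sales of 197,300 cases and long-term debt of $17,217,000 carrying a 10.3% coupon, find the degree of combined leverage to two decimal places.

1.98

Total contribution margin = 197,300 × $65.64 = $12,950,772.00.
Operating income = contribution − fixed costs = $12,950,772.00 − $4,650,100 = $8,300,672.00. Interest = $1,773,351.00, so EBIT − I = $6,527,321.00.
Degree of total leverage = total CM / (EBIT − interest) = $12,950,772.00 / $6,527,321.00 = 1.9841.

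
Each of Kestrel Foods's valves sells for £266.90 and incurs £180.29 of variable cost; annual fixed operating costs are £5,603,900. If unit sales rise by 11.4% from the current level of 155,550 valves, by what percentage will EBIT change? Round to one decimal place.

+19.5%

At 155,550 units, contribution = 155,550 × £86.61 = £13,472,185.50.
Operating income = contribution − fixed costs = £13,472,185.50 − £5,603,900 = £7,868,285.50.
Degree of operating leverage = £13,472,185.50 / £7,868,285.50 = 1.7122.
%ΔEBIT = DOL × %ΔSales = 1.7122 × +11.4% = +19.5%.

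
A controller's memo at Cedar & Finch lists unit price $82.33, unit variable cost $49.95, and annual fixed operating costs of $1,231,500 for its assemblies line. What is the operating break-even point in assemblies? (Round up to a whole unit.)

38,033 assemblies

Each unit contributes $82.33 − $49.95 = $32.38.
Units to break even: $1,231,500 ÷ $32.38 = 38,032.74, rounded up to 38,033.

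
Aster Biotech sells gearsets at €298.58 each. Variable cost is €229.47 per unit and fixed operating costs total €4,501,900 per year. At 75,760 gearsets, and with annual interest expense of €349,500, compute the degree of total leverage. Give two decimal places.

13.62

At 75,760 units, contribution = 75,760 × €69.11 = €5,235,773.60.
Subtracting fixed costs: EBIT = €5,235,773.60 − €4,501,900 = €733,873.60. Interest = €349,500.00, so EBIT − I = €384,373.60.
Degree of total leverage = total CM / (EBIT − interest) = €5,235,773.60 / €384,373.60 = 13.6216.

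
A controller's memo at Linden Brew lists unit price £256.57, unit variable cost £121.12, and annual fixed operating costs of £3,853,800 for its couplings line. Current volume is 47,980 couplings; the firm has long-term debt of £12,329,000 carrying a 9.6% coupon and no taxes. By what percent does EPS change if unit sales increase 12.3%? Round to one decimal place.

+54.7%

Total contribution margin = 47,980 × £135.45 = £6,498,891.00.
Operating income = contribution − fixed costs = £6,498,891.00 − £3,853,800 = £2,645,091.00.
Interest = £1,183,584.00, so EBIT − I = £1,461,507.00.
DCL = total CM / (EBIT − I) = £6,498,891.00 / £1,461,507.00 = 4.4467.
%ΔEPS = DCL × %ΔSales = 4.4467 × +12.3% = +54.7%.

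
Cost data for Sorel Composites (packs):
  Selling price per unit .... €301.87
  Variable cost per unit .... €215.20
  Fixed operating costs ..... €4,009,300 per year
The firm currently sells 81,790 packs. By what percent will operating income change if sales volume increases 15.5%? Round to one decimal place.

Contribution at this volume is 81,790 × €86.67 = €7,088,739.30.
Operating income = contribution − fixed costs = €7,088,739.30 − €4,009,300 = €3,079,439.30.
Degree of operating leverage = €7,088,739.30 / €3,079,439.30 = 2.3020.
So EBIT moves 2.3020 × (+15.5%) = +35.7%.

+35.7%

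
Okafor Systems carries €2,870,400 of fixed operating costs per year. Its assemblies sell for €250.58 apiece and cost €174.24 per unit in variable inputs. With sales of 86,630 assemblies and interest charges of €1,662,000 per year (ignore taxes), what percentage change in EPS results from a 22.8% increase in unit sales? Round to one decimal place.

+72.5%

At 86,630 units, contribution = 86,630 × €76.34 = €6,613,334.20.
EBIT = €6,613,334.20 − €2,870,400 = €3,742,934.20.
After interest of €1,662,000.00, pre-tax earnings = €2,080,934.20.
DCL = total CM / (EBIT − I) = €6,613,334.20 / €2,080,934.20 = 3.1781.
EPS therefore changes by 3.1781 × (+22.8%) = +72.5%.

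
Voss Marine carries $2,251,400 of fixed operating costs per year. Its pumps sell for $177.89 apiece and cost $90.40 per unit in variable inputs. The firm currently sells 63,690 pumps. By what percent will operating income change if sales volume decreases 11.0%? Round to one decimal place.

-18.5%

Contribution at this volume is 63,690 × $87.49 = $5,572,238.10.
EBIT = $5,572,238.10 − $2,251,400 = $3,320,838.10.
DOL = contribution ÷ EBIT = $5,572,238.10 ÷ $3,320,838.10 = 1.6780.
%ΔEBIT = DOL × %ΔSales = 1.6780 × -11.0% = -18.5%.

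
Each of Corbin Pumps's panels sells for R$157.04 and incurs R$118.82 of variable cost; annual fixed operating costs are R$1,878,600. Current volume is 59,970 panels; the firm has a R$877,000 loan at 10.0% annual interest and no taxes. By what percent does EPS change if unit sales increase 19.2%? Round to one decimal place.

+135.1%

At 59,970 units, contribution = 59,970 × R$38.22 = R$2,292,053.40.
Operating income = contribution − fixed costs = R$2,292,053.40 − R$1,878,600 = R$413,453.40.
After interest of R$87,700.00, pre-tax earnings = R$325,753.40.
DCL = total CM / (EBIT − I) = R$2,292,053.40 / R$325,753.40 = 7.0362.
%ΔEPS = DCL × %ΔSales = 7.0362 × +19.2% = +135.1%.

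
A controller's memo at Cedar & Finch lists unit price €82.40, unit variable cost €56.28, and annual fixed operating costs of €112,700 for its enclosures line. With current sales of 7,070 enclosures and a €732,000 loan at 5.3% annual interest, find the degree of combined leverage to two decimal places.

5.57

Total contribution margin = 7,070 × €26.12 = €184,668.40.
EBIT = €184,668.40 − €112,700 = €71,968.40. Interest = €38,796.00.
DOL = €184,668.40 ÷ €71,968.40 = 2.5660; DFL = €71,968.40 ÷ €33,172.40 = 2.1695.
DCL = DOL × DFL = 2.5660 × 2.1695 = 5.5669.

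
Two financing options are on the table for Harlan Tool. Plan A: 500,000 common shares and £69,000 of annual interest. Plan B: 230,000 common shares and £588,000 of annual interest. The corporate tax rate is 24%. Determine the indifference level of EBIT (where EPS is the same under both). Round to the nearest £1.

£1,030,111

Set EPS_A = EPS_B: (EBIT − £69,000)(1 − 0.24) ÷ 500,000 = (EBIT − £588,000)(1 − 0.24) ÷ 230,000.
Cancelling (1 − t) and cross-multiplying: 230,000·(EBIT − 69,000) = 500,000·(EBIT − 588,000).
Solving, EBIT = (588,000·500,000 − 69,000·230,000) / (500,000 − 230,000) = 278,130,000,000 / 270,000 = 1,030,111.11.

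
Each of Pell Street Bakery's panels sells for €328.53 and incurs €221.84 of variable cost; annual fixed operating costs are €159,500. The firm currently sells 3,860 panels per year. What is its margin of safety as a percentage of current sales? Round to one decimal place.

61.3%

Unit CM = price − variable cost = €328.53 − €221.84 = €106.69. Break-even units = €159,500 ÷ €106.69 = 1,494.99; break-even revenue = 1,494.99 × €328.53 = €491,147.58.
Current sales = 3,860 × €328.53 = €1,268,125.80.
Margin of safety = (€1,268,125.80 − €491,147.58) ÷ €1,268,125.80 = 61.3%.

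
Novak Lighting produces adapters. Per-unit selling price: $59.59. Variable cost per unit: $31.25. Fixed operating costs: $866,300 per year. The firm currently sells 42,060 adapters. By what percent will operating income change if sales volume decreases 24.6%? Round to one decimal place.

-90.0%

Total contribution margin = 42,060 × $28.34 = $1,191,980.40.
EBIT = $1,191,980.40 − $866,300 = $325,680.40.
Degree of operating leverage = $1,191,980.40 / $325,680.40 = 3.6600.
%ΔEBIT = DOL × %ΔSales = 3.6600 × -24.6% = -90.0%.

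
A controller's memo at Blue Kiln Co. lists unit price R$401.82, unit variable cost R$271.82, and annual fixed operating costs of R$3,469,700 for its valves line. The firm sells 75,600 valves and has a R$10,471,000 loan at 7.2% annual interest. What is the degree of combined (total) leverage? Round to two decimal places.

1.75

At 75,600 units, contribution = 75,600 × R$130.00 = R$9,828,000.00.
EBIT = R$9,828,000.00 − R$3,469,700 = R$6,358,300.00. Interest = R$753,912.00, so EBIT − I = R$5,604,388.00.
Degree of total leverage = total CM / (EBIT − interest) = R$9,828,000.00 / R$5,604,388.00 = 1.7536.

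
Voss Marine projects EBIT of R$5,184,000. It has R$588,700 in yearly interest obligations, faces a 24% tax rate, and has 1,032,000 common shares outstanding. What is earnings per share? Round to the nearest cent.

Pre-tax income = R$5,184,000 − R$588,700.00 = R$4,595,300.00.
Net income = R$4,595,300.00 × (1 − 0.24) = R$3,492,428.00.
EPS = R$3,492,428.00 ÷ 1,032,000 = R$3.38.

R$3.38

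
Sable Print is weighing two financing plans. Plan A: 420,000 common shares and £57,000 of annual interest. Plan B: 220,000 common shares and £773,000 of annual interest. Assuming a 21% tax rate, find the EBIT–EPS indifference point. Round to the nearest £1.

£1,560,600

At indifference, (EBIT − 57,000)(1 − t)/420,000 = (EBIT − 773,000)(1 − t)/220,000.
The (1 − t) factor cancels: (EBIT − 57,000) × 220,000 = (EBIT − 773,000) × 420,000.
Solving, EBIT = (773,000·420,000 − 57,000·220,000) / (420,000 − 220,000) = 312,120,000,000 / 200,000 = 1,560,600.00.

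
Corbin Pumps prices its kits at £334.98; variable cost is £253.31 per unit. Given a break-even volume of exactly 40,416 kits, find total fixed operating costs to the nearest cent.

Each unit contributes £334.98 − £253.31 = £81.67.
Fixed costs = break-even units × CM = 40,416 × £81.67 = £3,300,774.72.

£3,300,774.72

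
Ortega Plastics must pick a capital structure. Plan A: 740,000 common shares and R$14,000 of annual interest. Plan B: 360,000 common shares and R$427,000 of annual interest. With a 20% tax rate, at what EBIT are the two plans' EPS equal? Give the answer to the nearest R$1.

R$818,263

Set EPS_A = EPS_B: (EBIT − R$14,000)(1 − 0.20) ÷ 740,000 = (EBIT − R$427,000)(1 − 0.20) ÷ 360,000.
The (1 − t) factor cancels: (EBIT − 14,000) × 360,000 = (EBIT − 427,000) × 740,000.
Solving, EBIT = (427,000·740,000 − 14,000·360,000) / (740,000 − 360,000) = 310,940,000,000 / 380,000 = 818,263.16.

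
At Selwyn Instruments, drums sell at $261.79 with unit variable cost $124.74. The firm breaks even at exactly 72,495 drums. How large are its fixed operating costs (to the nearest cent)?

Each unit contributes $261.79 − $124.74 = $137.05.
Fixed costs = break-even units × CM = 72,495 × $137.05 = $9,935,439.75.

$9,935,439.75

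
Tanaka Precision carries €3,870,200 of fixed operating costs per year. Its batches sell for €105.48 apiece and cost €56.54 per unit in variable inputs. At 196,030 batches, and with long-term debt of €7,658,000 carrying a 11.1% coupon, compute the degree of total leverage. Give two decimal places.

At 196,030 units, contribution = 196,030 × €48.94 = €9,593,708.20.
Subtracting fixed costs: EBIT = €9,593,708.20 − €3,870,200 = €5,723,508.20. Interest = €850,038.00.
DOL = €9,593,708.20 ÷ €5,723,508.20 = 1.6762; DFL = €5,723,508.20 ÷ €4,873,470.20 = 1.1744.
Combined leverage = 1.6762 × 1.1744 = 1.9685.

1.97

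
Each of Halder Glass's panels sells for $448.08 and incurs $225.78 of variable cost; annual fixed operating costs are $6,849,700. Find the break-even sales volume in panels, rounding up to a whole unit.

30,813 panels

Each unit contributes $448.08 − $225.78 = $222.30.
Break-even volume = fixed costs ÷ CM per unit = $6,849,700 ÷ $222.30 = 30,812.87, so 30,813 panels.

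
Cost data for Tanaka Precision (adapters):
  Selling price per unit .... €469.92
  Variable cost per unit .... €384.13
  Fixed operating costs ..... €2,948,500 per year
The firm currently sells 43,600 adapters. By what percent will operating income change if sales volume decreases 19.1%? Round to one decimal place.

Contribution at this volume is 43,600 × €85.79 = €3,740,444.00.
Subtracting fixed costs: EBIT = €3,740,444.00 − €2,948,500 = €791,944.00.
So DOL = total CM / EBIT = €3,740,444.00 / €791,944.00 = 4.7231.
So EBIT moves 4.7231 × (-19.1%) = -90.2%.

-90.2%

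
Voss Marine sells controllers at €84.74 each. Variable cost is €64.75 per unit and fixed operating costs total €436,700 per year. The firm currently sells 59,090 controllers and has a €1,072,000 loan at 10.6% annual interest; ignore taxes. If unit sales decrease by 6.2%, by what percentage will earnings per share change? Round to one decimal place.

-11.6%

Contribution at this volume is 59,090 × €19.99 = €1,181,209.10.
EBIT = €1,181,209.10 − €436,700 = €744,509.10.
Interest = €113,632.00, so EBIT − I = €630,877.10.
Degree of combined leverage = contribution ÷ (EBIT − I) = €1,181,209.10 ÷ €630,877.10 = 1.8723.
%ΔEPS = DCL × %ΔSales = 1.8723 × -6.2% = -11.6%.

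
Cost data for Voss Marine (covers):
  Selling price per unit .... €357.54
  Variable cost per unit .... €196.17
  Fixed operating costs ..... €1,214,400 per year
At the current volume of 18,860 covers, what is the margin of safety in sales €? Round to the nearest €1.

€4,052,515

Each unit contributes €357.54 − €196.17 = €161.37. Break-even units = €1,214,400 ÷ €161.37 = 7,525.56; break-even revenue = 7,525.56 × €357.54 = €2,690,689.57.
Actual sales revenue = 18,860 × €357.54 = €6,743,204.40.
Margin of safety = €6,743,204.40 − €2,690,689.57 = €4,052,515.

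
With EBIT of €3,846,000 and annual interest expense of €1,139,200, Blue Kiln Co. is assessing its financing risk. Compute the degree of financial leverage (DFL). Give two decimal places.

Interest = €1,139,200.00.
Degree of financial leverage = EBIT / (EBIT − interest) = €3,846,000 / €2,706,800.00 = 1.4209.

1.42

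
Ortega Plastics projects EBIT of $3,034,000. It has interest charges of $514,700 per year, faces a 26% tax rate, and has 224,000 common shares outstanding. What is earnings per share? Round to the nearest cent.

$8.32

Pre-tax income = $3,034,000 − $514,700.00 = $2,519,300.00.
Net income = $2,519,300.00 × (1 − 0.26) = $1,864,282.00.
Per share: $1,864,282.00 / 224,000 shares = $8.32.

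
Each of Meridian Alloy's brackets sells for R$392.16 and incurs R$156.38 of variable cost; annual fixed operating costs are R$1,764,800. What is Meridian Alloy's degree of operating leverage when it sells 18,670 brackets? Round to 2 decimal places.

1.67

Contribution at this volume is 18,670 × R$235.78 = R$4,402,012.60.
Operating income = contribution − fixed costs = R$4,402,012.60 − R$1,764,800 = R$2,637,212.60.
Degree of operating leverage = R$4,402,012.60 / R$2,637,212.60 = 1.6692.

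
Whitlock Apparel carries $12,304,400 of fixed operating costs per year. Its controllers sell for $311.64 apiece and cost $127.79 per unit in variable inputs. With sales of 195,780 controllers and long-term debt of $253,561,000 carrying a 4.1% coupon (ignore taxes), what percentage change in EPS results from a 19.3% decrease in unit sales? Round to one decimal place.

-52.3%

Total contribution margin = 195,780 × $183.85 = $35,994,153.00.
EBIT = $35,994,153.00 − $12,304,400 = $23,689,753.00.
Interest = $10,396,001.00, so EBIT − I = $13,293,752.00.
DCL = total CM / (EBIT − I) = $35,994,153.00 / $13,293,752.00 = 2.7076.
%ΔEPS = DCL × %ΔSales = 2.7076 × -19.3% = -52.3%.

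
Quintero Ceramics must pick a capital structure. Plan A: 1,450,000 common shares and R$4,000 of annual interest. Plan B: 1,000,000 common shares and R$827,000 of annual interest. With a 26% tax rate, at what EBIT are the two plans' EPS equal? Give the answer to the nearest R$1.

At indifference, (EBIT − 4,000)(1 − t)/1,450,000 = (EBIT − 827,000)(1 − t)/1,000,000.
Cancelling (1 − t) and cross-multiplying: 1,000,000·(EBIT − 4,000) = 1,450,000·(EBIT − 827,000).
Solving, EBIT = (827,000·1,450,000 − 4,000·1,000,000) / (1,450,000 − 1,000,000) = 1,195,150,000,000 / 450,000 = 2,655,888.89.

R$2,655,889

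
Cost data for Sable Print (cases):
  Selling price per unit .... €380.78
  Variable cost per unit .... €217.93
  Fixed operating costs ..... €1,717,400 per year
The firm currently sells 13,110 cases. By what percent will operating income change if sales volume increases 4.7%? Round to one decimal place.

Total contribution margin = 13,110 × €162.85 = €2,134,963.50.
EBIT = €2,134,963.50 − €1,717,400 = €417,563.50.
DOL = contribution ÷ EBIT = €2,134,963.50 ÷ €417,563.50 = 5.1129.
So EBIT moves 5.1129 × (+4.7%) = +24.0%.

+24.0%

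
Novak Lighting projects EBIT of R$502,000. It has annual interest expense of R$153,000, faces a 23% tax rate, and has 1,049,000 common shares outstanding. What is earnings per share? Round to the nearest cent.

R$0.26

Interest = R$153,000.00, so EBT = R$502,000 − R$153,000.00 = R$349,000.00.
After tax at 23%: net income = R$349,000.00 × 0.77 = R$268,730.00.
Per share: R$268,730.00 / 1,049,000 shares = R$0.26.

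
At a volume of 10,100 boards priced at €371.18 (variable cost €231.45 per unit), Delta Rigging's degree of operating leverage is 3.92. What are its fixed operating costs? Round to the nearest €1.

€1,051,254

At 10,100 units, contribution = 10,100 × €139.73 = €1,411,273.00.
DOL = contribution / EBIT, so EBIT = €1,411,273.00 / 3.92 = €360,018.62.
Fixed costs = CM − EBIT = €1,411,273.00 − €360,018.62 = €1,051,254.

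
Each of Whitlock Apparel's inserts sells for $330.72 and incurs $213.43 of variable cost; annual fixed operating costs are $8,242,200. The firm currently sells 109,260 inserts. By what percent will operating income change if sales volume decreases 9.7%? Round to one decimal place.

Total contribution margin = 109,260 × $117.29 = $12,815,105.40.
Operating income = contribution − fixed costs = $12,815,105.40 − $8,242,200 = $4,572,905.40.
Degree of operating leverage = $12,815,105.40 / $4,572,905.40 = 2.8024.
%ΔEBIT = DOL × %ΔSales = 2.8024 × -9.7% = -27.2%.

-27.2%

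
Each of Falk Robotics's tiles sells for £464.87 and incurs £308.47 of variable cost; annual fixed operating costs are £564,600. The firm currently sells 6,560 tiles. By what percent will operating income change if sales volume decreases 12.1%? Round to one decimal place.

-26.9%

Contribution at this volume is 6,560 × £156.40 = £1,025,984.00.
Operating income = contribution − fixed costs = £1,025,984.00 − £564,600 = £461,384.00.
So DOL = total CM / EBIT = £1,025,984.00 / £461,384.00 = 2.2237.
%ΔEBIT = DOL × %ΔSales = 2.2237 × -12.1% = -26.9%.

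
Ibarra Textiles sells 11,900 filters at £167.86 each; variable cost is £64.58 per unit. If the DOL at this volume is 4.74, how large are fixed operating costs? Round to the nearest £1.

£969,743

Contribution at this volume is 11,900 × £103.28 = £1,229,032.00.
Since DOL = CM ÷ EBIT, EBIT = £1,229,032.00 ÷ 4.74 = £259,289.45.
Fixed costs = CM − EBIT = £1,229,032.00 − £259,289.45 = £969,743.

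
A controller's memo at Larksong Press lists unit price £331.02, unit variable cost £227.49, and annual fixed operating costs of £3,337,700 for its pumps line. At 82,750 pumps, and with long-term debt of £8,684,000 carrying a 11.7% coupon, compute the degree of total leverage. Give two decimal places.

2.03

Contribution at this volume is 82,750 × £103.53 = £8,567,107.50.
Operating income = contribution − fixed costs = £8,567,107.50 − £3,337,700 = £5,229,407.50. Interest = £1,016,028.00.
DOL = £8,567,107.50 ÷ £5,229,407.50 = 1.6383; DFL = £5,229,407.50 ÷ £4,213,379.50 = 1.2411.
DCL = DOL × DFL = 1.6383 × 1.2411 = 2.0333.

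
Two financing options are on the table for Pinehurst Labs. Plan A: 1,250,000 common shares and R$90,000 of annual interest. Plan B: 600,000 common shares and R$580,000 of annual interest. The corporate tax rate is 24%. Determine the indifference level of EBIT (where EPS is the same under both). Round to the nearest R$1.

Set EPS_A = EPS_B: (EBIT − R$90,000)(1 − 0.24) ÷ 1,250,000 = (EBIT − R$580,000)(1 − 0.24) ÷ 600,000.
The (1 − t) factor cancels: (EBIT − 90,000) × 600,000 = (EBIT − 580,000) × 1,250,000.
EBIT × (1,250,000 − 600,000) = 580,000 × 1,250,000 − 90,000 × 600,000 = 671,000,000,000, so EBIT = 671,000,000,000 ÷ 650,000 = 1,032,307.69.

R$1,032,308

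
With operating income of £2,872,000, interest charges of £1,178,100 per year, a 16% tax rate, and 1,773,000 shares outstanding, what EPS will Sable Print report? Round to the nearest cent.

Interest = £1,178,100.00, so EBT = £2,872,000 − £1,178,100.00 = £1,693,900.00.
Net income = £1,693,900.00 × (1 − 0.16) = £1,422,876.00.
Per share: £1,422,876.00 / 1,773,000 shares = £0.80.

£0.80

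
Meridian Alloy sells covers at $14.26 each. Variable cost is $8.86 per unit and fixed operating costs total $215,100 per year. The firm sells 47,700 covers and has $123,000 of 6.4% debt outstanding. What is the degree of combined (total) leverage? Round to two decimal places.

Contribution at this volume is 47,700 × $5.40 = $257,580.00.
EBIT = $257,580.00 − $215,100 = $42,480.00. Interest = $7,872.00.
DOL = $257,580.00 ÷ $42,480.00 = 6.0636; DFL = $42,480.00 ÷ $34,608.00 = 1.2275.
Combined leverage = 6.0636 × 1.2275 = 7.4431.

7.44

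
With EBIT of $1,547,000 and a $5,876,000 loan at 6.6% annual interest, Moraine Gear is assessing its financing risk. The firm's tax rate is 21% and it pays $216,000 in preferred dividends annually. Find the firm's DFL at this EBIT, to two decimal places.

Interest = $387,816.00.
Pre-tax preferred-dividend burden = $216,000 ÷ (1 − 0.21) = $273,417.72.
DFL = EBIT ÷ [EBIT − I − D_p/(1−t)] = $1,547,000 ÷ [$1,547,000 − $387,816.00 − $273,417.72] = $1,547,000 ÷ $885,766.28 = 1.7465.

1.75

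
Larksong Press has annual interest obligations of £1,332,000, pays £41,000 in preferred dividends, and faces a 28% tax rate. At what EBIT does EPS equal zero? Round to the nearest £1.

Preferred dividends are paid after tax, so their pre-tax equivalent is £41,000 ÷ (1 − 0.28) = £56,944.44.
EPS = 0 when EBIT covers interest plus the pre-tax preferred burden: £1,332,000 + £56,944.44 = £1,388,944.44.

£1,388,944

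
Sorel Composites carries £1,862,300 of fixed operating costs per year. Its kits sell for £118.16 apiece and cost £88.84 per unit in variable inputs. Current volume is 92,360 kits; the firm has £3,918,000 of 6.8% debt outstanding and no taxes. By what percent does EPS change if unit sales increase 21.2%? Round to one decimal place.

+99.1%

Total contribution margin = 92,360 × £29.32 = £2,707,995.20.
Subtracting fixed costs: EBIT = £2,707,995.20 − £1,862,300 = £845,695.20.
After interest of £266,424.00, pre-tax earnings = £579,271.20.
DCL = total CM / (EBIT − I) = £2,707,995.20 / £579,271.20 = 4.6748.
%ΔEPS = DCL × %ΔSales = 4.6748 × +21.2% = +99.1%.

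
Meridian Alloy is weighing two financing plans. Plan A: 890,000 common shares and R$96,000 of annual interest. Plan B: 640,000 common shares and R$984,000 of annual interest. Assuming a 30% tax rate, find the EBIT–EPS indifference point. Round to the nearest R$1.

At indifference, (EBIT − 96,000)(1 − t)/890,000 = (EBIT − 984,000)(1 − t)/640,000.
Cancelling (1 − t) and cross-multiplying: 640,000·(EBIT − 96,000) = 890,000·(EBIT − 984,000).
EBIT × (890,000 − 640,000) = 984,000 × 890,000 − 96,000 × 640,000 = 814,320,000,000, so EBIT = 814,320,000,000 ÷ 250,000 = 3,257,280.00.

R$3,257,280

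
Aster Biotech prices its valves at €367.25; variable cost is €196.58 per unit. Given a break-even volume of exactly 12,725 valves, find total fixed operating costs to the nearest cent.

€2,171,775.75

Contribution margin per unit = €367.25 − €196.58 = €170.67.
Since BE = FC / CM, FC = 12,725 × €170.67 = €2,171,775.75.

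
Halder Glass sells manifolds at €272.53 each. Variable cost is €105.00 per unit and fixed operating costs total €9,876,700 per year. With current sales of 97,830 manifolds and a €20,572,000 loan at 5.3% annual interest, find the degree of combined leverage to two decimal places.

3.02

At 97,830 units, contribution = 97,830 × €167.53 = €16,389,459.90.
Operating income = contribution − fixed costs = €16,389,459.90 − €9,876,700 = €6,512,759.90. Interest = €1,090,316.00.
DOL = €16,389,459.90 ÷ €6,512,759.90 = 2.5165; DFL = €6,512,759.90 ÷ €5,422,443.90 = 1.2011.
DCL = DOL × DFL = 2.5165 × 1.2011 = 3.0226.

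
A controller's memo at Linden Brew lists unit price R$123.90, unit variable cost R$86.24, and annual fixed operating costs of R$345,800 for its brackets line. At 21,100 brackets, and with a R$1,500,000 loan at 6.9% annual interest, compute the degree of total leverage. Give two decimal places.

2.30

At 21,100 units, contribution = 21,100 × R$37.66 = R$794,626.00.
EBIT = R$794,626.00 − R$345,800 = R$448,826.00. Interest = R$103,500.00.
DOL = R$794,626.00 ÷ R$448,826.00 = 1.7705; DFL = R$448,826.00 ÷ R$345,326.00 = 1.2997.
DCL = DOL × DFL = 1.7705 × 1.2997 = 2.3011.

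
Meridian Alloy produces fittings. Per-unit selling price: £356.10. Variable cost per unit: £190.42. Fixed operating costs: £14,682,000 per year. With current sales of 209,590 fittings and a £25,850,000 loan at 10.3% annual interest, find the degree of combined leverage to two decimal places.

Contribution at this volume is 209,590 × £165.68 = £34,724,871.20.
EBIT = £34,724,871.20 − £14,682,000 = £20,042,871.20. Interest = £2,662,550.00, so EBIT − I = £17,380,321.20.
Degree of total leverage = total CM / (EBIT − interest) = £34,724,871.20 / £17,380,321.20 = 1.9979.

2.00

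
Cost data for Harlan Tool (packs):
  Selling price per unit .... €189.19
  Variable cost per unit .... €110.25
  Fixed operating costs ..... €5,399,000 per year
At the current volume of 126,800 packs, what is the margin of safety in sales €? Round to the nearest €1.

Each unit contributes €189.19 − €110.25 = €78.94. Break-even units = €5,399,000 ÷ €78.94 = 68,393.72; break-even revenue = 68,393.72 × €189.19 = €12,939,407.27.
Current sales = 126,800 × €189.19 = €23,989,292.00.
Margin of safety = €23,989,292.00 − €12,939,407.27 = €11,049,885.

€11,049,885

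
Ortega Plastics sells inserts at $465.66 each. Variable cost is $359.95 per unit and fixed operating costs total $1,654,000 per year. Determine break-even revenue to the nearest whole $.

$7,285,987

Contribution margin per unit = $465.66 − $359.95 = $105.71, a CM ratio of $105.71 ÷ $465.66 = 0.2270.
Break-even revenue = fixed costs × price ÷ CM = $1,654,000 × $465.66 ÷ $105.71 = $7,285,987.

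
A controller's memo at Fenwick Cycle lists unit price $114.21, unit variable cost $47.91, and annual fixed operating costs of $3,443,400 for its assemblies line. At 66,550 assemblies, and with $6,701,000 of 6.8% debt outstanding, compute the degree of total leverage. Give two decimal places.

Total contribution margin = 66,550 × $66.30 = $4,412,265.00.
EBIT = $4,412,265.00 − $3,443,400 = $968,865.00. Interest = $455,668.00, so EBIT − I = $513,197.00.
DCL = contribution ÷ (EBIT − I) = $4,412,265.00 ÷ $513,197.00 = 8.5976.

8.60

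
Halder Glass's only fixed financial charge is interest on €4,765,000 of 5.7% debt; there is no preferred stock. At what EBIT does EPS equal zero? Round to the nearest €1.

Annual interest = 5.7% × €4,765,000 = €271,605.00.
With no preferred dividends, EPS = 0 when EBIT exactly covers interest, so the financial break-even EBIT is €271,605.00.

€271,605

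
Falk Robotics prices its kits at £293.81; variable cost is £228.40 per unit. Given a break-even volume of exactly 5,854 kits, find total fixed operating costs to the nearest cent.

£382,910.14

Unit CM = price − variable cost = £293.81 − £228.40 = £65.41.
Since BE = FC / CM, FC = 5,854 × £65.41 = £382,910.14.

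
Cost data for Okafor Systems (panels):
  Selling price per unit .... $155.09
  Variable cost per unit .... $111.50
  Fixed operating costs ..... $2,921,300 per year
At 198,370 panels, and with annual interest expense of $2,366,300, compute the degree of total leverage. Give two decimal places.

2.57

At 198,370 units, contribution = 198,370 × $43.59 = $8,646,948.30.
EBIT = $8,646,948.30 − $2,921,300 = $5,725,648.30. Interest = $2,366,300.00.
DOL = $8,646,948.30 ÷ $5,725,648.30 = 1.5102; DFL = $5,725,648.30 ÷ $3,359,348.30 = 1.7044.
DCL = DOL × DFL = 1.5102 × 1.7044 = 2.5740.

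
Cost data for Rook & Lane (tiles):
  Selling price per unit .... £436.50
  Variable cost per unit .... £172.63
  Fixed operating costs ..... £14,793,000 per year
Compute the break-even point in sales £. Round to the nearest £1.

£24,470,931

Contribution margin per unit = £436.50 − £172.63 = £263.87, a CM ratio of £263.87 ÷ £436.50 = 0.6045.
Break-even revenue = fixed costs × price ÷ CM = £14,793,000 × £436.50 ÷ £263.87 = £24,470,931.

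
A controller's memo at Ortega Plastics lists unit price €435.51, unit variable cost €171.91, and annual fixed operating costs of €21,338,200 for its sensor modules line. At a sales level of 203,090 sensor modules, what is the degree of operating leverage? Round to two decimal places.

1.66

At 203,090 units, contribution = 203,090 × €263.60 = €53,534,524.00.
EBIT = €53,534,524.00 − €21,338,200 = €32,196,324.00.
DOL = contribution ÷ EBIT = €53,534,524.00 ÷ €32,196,324.00 = 1.6628.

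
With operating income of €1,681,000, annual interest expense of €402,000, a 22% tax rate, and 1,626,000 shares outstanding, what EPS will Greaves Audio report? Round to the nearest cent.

Pre-tax income = €1,681,000 − €402,000.00 = €1,279,000.00.
Net income = €1,279,000.00 × (1 − 0.22) = €997,620.00.
EPS = €997,620.00 ÷ 1,626,000 = €0.61.

€0.61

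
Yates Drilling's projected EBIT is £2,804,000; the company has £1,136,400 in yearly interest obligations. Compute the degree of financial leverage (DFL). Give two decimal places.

Annual interest charges come to £1,136,400.00.
Degree of financial leverage = EBIT / (EBIT − interest) = £2,804,000 / £1,667,600.00 = 1.6815.

1.68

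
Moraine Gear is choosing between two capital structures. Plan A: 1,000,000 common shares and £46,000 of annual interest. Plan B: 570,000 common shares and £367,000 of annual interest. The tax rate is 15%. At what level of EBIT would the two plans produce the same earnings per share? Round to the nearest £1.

£792,512

At indifference, (EBIT − 46,000)(1 − t)/1,000,000 = (EBIT − 367,000)(1 − t)/570,000.
Cancelling (1 − t) and cross-multiplying: 570,000·(EBIT − 46,000) = 1,000,000·(EBIT − 367,000).
EBIT × (1,000,000 − 570,000) = 367,000 × 1,000,000 − 46,000 × 570,000 = 340,780,000,000, so EBIT = 340,780,000,000 ÷ 430,000 = 792,511.63.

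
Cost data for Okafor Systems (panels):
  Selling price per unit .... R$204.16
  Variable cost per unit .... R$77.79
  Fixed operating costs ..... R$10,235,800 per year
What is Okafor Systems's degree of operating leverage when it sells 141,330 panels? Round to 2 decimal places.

2.34

At 141,330 units, contribution = 141,330 × R$126.37 = R$17,859,872.10.
Operating income = contribution − fixed costs = R$17,859,872.10 − R$10,235,800 = R$7,624,072.10.
DOL = contribution ÷ EBIT = R$17,859,872.10 ÷ R$7,624,072.10 = 2.3426.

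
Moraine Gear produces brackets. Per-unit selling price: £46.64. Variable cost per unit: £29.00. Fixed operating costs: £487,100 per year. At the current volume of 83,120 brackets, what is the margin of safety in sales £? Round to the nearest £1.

£2,588,829

Contribution margin per unit = £46.64 − £29.00 = £17.64. Break-even units = £487,100 ÷ £17.64 = 27,613.38; break-even revenue = 27,613.38 × £46.64 = £1,287,887.98.
Actual sales revenue = 83,120 × £46.64 = £3,876,716.80.
Margin of safety = £3,876,716.80 − £1,287,887.98 = £2,588,829.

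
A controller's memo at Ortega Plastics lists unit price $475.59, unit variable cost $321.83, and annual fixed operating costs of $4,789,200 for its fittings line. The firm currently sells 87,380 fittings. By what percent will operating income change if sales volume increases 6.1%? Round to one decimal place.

+9.5%

Total contribution margin = 87,380 × $153.76 = $13,435,548.80.
Subtracting fixed costs: EBIT = $13,435,548.80 − $4,789,200 = $8,646,348.80.
So DOL = total CM / EBIT = $13,435,548.80 / $8,646,348.80 = 1.5539.
Operating income changes by 1.5539 × +6.1% = +9.5%.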